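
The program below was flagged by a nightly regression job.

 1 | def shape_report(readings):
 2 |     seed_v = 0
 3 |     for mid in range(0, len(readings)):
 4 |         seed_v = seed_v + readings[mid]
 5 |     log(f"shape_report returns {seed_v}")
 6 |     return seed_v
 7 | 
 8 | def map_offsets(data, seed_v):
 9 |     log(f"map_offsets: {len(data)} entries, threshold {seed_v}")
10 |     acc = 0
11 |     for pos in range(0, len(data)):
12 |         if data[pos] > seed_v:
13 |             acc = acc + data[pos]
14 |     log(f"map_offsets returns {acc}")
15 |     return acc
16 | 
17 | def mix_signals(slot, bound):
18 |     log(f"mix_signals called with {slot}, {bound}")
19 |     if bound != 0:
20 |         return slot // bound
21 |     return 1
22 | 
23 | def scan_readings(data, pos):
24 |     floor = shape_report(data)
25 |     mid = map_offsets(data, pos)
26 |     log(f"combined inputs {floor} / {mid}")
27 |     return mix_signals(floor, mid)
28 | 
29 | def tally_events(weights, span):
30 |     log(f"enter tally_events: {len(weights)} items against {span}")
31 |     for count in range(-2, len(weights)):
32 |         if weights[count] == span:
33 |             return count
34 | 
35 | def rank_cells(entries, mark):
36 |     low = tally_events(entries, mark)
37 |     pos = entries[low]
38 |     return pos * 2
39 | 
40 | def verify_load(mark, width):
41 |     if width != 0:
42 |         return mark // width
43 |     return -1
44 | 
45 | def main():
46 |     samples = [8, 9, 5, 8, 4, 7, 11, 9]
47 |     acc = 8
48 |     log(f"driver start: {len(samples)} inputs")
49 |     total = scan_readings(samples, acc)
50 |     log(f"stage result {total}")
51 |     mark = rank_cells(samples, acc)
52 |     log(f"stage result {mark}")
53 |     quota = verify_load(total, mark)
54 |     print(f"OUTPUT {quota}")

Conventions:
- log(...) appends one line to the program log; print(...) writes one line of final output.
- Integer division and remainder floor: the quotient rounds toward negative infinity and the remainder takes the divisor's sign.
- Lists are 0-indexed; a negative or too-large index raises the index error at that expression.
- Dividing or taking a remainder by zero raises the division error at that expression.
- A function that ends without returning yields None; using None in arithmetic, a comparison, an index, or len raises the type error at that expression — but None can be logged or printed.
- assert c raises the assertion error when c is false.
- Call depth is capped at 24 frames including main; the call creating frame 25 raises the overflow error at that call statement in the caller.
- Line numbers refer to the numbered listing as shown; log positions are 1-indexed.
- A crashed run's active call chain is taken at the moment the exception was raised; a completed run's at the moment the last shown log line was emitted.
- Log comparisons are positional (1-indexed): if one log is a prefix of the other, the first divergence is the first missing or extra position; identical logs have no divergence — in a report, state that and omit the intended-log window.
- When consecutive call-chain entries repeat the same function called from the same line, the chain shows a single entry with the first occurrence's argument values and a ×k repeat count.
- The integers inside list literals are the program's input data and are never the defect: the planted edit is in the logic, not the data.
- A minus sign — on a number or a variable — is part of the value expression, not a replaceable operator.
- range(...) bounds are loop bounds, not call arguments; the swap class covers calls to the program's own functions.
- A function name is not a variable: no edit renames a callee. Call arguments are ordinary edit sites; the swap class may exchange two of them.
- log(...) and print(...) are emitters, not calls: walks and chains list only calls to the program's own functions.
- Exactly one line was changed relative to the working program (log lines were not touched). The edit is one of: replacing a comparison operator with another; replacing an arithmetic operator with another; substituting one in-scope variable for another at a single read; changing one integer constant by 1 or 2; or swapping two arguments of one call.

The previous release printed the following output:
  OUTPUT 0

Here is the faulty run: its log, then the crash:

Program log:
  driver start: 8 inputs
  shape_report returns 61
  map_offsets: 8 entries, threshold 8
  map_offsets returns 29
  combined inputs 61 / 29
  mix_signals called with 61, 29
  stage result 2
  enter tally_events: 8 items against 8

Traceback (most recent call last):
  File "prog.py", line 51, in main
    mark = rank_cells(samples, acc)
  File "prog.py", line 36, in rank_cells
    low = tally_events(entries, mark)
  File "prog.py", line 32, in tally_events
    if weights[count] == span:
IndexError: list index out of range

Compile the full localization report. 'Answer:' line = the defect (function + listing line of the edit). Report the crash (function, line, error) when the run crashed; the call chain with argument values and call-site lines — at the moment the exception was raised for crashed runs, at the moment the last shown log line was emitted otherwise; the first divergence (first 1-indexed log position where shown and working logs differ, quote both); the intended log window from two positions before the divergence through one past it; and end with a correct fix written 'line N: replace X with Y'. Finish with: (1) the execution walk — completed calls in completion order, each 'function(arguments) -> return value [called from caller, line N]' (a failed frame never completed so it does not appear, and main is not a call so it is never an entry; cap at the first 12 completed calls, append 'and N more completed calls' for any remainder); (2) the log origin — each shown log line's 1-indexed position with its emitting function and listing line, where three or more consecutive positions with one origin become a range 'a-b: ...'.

Answer: the defect is in tally_events at line 31.
Key observation: The shown log is a 8-line prefix of the intended one, whose next entry is 'stage result 16'.
Crash: tally_events, line 32, IndexError.
Call chain: main -> rank_cells([8, 9, 5, 8, 4, 7, 11, 9], 8) (called at line 51) -> tally_events([8, 9, 5, 8, 4, 7, 11, 9], 8) (called at line 36).
First divergence: position 9 (shown log ended at 8 lines; the working version continues: 'stage result 16').
Intended log window:
  7: stage result 2
  8: enter tally_events: 8 items against 8
  9: stage result 16
Execution walk:
  shape_report([8, 9, 5, 8, 4, 7, 11, 9]) -> 61  [called from scan_readings, line 24]
  map_offsets([8, 9, 5, 8, 4, 7, 11, 9], 8) -> 29  [called from scan_readings, line 25]
  mix_signals(61, 29) -> 2  [called from scan_readings, line 27]
  scan_readings([8, 9, 5, 8, 4, 7, 11, 9], 8) -> 2  [called from main, line 49]
Log origin:
  1 — main, line 48
  2 — shape_report, line 5
  3 — map_offsets, line 9
  4 — map_offsets, line 14
  5 — scan_readings, line 26
  6 — mix_signals, line 18
  7 — main, line 50
  8 — tally_events, line 30
A correct fix: line 31: replace `-2` with `0`.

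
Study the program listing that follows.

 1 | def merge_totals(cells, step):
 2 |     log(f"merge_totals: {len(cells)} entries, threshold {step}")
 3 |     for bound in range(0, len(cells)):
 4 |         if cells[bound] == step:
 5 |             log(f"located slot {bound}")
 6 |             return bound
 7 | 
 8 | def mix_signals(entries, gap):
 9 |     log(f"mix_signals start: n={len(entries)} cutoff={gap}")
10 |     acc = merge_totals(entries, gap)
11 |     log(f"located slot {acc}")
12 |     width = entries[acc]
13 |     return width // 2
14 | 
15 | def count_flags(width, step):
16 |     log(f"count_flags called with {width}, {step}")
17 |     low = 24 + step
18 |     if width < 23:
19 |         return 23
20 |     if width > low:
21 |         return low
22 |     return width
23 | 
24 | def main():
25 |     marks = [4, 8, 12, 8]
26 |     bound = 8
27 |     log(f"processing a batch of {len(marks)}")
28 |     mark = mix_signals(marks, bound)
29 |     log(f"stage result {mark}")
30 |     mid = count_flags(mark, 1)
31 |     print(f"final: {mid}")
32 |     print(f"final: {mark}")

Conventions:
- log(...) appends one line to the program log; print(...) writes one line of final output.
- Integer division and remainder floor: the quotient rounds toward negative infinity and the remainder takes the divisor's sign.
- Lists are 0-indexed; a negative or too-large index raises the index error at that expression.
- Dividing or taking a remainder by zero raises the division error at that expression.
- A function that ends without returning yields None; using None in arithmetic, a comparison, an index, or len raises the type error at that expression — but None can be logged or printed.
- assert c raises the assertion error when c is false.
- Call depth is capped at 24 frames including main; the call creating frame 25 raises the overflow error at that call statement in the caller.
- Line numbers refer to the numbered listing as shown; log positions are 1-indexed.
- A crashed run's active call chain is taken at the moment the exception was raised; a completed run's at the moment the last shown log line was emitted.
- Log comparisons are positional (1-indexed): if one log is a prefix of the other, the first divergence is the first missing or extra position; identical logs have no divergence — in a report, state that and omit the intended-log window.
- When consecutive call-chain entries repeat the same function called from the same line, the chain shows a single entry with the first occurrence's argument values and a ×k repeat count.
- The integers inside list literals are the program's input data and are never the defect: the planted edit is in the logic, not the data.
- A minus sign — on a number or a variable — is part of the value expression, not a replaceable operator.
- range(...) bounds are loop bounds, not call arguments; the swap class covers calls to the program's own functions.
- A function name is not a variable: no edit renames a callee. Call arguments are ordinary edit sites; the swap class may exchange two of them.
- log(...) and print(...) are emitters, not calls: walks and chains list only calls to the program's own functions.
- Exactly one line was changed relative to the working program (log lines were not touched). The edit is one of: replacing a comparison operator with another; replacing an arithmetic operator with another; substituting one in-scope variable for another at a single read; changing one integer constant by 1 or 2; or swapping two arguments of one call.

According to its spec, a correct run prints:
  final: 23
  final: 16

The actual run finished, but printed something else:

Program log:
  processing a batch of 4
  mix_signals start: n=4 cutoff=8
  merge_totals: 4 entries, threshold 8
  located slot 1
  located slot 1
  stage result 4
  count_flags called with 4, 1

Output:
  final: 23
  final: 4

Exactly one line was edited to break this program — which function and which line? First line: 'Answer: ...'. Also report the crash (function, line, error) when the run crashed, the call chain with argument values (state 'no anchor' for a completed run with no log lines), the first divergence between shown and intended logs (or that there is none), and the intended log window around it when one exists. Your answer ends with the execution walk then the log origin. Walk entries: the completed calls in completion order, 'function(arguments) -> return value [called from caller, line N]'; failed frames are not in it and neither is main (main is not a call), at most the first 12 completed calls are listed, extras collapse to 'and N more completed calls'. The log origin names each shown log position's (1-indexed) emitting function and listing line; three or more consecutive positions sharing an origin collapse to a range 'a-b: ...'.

Answer: the defect is in mix_signals at line 13.
Core observation: Position 6 is the first bad log line: 'stage result 4' should read 'stage result 16'.
Call chain: main -> count_flags(4, 1) (called at line 30).
First divergence: position 6; shown 'stage result 4' vs intended 'stage result 16'.
Intended log window:
  4: located slot 1
  5: located slot 1
  6: stage result 16
  7: count_flags called with 16, 1
Execution walk:
  merge_totals([4, 8, 12, 8], 8) -> 1  [called from mix_signals, line 10]
  mix_signals([4, 8, 12, 8], 8) -> 4  [called from main, line 28]
  count_flags(4, 1) -> 23  [called from main, line 30]
Log line origins:
  1 — main, line 27
  2 — mix_signals, line 9
  3 — merge_totals, line 2
  4 — merge_totals, line 5
  5 — mix_signals, line 11
  6 — main, line 29
  7 — count_flags, line 16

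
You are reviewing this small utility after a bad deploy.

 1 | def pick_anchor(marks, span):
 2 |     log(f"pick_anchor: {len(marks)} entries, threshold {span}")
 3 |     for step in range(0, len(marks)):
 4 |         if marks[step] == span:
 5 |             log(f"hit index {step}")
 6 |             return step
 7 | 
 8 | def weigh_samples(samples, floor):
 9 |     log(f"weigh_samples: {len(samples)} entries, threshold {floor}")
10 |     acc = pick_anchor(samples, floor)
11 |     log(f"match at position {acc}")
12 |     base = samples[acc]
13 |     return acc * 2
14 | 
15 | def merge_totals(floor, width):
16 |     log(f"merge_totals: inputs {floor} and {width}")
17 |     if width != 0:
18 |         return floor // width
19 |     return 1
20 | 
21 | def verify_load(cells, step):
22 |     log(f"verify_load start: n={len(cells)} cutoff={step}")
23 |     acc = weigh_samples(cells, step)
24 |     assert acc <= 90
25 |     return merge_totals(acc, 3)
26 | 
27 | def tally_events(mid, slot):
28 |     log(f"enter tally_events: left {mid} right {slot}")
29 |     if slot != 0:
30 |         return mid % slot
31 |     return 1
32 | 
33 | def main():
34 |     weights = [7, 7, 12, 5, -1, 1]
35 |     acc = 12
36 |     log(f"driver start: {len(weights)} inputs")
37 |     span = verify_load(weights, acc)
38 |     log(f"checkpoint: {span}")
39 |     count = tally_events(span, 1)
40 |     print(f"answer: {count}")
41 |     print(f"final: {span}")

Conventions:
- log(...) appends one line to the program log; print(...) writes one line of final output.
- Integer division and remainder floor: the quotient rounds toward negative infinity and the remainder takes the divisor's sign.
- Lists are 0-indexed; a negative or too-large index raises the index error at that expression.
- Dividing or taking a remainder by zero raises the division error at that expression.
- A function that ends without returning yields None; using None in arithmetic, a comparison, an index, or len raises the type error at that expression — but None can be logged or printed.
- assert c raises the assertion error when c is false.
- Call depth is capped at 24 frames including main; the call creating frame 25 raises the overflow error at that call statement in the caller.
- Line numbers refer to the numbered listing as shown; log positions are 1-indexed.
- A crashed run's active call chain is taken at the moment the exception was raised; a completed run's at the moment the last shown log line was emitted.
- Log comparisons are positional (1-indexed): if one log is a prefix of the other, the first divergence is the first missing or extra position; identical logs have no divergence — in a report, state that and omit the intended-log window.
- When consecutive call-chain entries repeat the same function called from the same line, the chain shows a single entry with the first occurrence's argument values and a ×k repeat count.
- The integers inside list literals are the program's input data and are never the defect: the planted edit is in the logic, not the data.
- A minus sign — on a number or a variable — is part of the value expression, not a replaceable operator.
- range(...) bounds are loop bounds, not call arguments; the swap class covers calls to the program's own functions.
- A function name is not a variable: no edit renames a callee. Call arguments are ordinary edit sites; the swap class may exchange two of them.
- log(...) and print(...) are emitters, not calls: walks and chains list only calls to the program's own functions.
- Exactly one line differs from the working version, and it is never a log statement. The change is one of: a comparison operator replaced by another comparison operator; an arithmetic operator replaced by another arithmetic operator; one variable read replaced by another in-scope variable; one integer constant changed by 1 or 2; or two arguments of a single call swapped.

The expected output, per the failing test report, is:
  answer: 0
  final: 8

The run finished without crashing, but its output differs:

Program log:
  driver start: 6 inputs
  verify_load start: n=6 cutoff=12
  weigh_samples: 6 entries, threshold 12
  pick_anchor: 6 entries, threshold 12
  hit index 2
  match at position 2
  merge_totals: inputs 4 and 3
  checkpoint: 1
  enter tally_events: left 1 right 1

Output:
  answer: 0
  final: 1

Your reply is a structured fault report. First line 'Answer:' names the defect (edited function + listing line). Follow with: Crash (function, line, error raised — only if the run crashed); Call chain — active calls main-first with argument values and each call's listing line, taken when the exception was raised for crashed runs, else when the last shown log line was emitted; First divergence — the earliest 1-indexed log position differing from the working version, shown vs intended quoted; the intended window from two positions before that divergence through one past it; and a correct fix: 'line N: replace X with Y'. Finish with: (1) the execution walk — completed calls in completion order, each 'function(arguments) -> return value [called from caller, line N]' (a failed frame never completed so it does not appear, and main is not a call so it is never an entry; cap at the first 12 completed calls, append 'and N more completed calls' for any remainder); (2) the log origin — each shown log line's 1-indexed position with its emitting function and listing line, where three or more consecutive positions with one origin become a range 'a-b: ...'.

Answer: the defect is in weigh_samples at line 13.
Core observation: At log position 7 the runs split — shown 'merge_totals: inputs 4 and 3', but the working version logs 'merge_totals: inputs 24 and 3'.
Call chain: main -> tally_events(1, 1) (called at line 39).
First divergence: position 7 — shown 'merge_totals: inputs 4 and 3', intended 'merge_totals: inputs 24 and 3'.
Intended log window:
  5: hit index 2
  6: match at position 2
  7: merge_totals: inputs 24 and 3
  8: checkpoint: 8
Execution walk:
  pick_anchor([7, 7, 12, 5, -1, 1], 12) -> 2  [called from weigh_samples, line 10]
  weigh_samples([7, 7, 12, 5, -1, 1], 12) -> 4  [called from verify_load, line 23]
  merge_totals(4, 3) -> 1  [called from verify_load, line 25]
  verify_load([7, 7, 12, 5, -1, 1], 12) -> 1  [called from main, line 37]
  tally_events(1, 1) -> 0  [called from main, line 39]
Log origin:
  1: logged in main at line 36
  2: logged in verify_load at line 22
  3: logged in weigh_samples at line 9
  4: logged in pick_anchor at line 2
  5: logged in pick_anchor at line 5
  6: logged in weigh_samples at line 11
  7: logged in merge_totals at line 16
  8: logged in main at line 38
  9: logged in tally_events at line 28
A correct fix: line 13: replace `acc` with `base`.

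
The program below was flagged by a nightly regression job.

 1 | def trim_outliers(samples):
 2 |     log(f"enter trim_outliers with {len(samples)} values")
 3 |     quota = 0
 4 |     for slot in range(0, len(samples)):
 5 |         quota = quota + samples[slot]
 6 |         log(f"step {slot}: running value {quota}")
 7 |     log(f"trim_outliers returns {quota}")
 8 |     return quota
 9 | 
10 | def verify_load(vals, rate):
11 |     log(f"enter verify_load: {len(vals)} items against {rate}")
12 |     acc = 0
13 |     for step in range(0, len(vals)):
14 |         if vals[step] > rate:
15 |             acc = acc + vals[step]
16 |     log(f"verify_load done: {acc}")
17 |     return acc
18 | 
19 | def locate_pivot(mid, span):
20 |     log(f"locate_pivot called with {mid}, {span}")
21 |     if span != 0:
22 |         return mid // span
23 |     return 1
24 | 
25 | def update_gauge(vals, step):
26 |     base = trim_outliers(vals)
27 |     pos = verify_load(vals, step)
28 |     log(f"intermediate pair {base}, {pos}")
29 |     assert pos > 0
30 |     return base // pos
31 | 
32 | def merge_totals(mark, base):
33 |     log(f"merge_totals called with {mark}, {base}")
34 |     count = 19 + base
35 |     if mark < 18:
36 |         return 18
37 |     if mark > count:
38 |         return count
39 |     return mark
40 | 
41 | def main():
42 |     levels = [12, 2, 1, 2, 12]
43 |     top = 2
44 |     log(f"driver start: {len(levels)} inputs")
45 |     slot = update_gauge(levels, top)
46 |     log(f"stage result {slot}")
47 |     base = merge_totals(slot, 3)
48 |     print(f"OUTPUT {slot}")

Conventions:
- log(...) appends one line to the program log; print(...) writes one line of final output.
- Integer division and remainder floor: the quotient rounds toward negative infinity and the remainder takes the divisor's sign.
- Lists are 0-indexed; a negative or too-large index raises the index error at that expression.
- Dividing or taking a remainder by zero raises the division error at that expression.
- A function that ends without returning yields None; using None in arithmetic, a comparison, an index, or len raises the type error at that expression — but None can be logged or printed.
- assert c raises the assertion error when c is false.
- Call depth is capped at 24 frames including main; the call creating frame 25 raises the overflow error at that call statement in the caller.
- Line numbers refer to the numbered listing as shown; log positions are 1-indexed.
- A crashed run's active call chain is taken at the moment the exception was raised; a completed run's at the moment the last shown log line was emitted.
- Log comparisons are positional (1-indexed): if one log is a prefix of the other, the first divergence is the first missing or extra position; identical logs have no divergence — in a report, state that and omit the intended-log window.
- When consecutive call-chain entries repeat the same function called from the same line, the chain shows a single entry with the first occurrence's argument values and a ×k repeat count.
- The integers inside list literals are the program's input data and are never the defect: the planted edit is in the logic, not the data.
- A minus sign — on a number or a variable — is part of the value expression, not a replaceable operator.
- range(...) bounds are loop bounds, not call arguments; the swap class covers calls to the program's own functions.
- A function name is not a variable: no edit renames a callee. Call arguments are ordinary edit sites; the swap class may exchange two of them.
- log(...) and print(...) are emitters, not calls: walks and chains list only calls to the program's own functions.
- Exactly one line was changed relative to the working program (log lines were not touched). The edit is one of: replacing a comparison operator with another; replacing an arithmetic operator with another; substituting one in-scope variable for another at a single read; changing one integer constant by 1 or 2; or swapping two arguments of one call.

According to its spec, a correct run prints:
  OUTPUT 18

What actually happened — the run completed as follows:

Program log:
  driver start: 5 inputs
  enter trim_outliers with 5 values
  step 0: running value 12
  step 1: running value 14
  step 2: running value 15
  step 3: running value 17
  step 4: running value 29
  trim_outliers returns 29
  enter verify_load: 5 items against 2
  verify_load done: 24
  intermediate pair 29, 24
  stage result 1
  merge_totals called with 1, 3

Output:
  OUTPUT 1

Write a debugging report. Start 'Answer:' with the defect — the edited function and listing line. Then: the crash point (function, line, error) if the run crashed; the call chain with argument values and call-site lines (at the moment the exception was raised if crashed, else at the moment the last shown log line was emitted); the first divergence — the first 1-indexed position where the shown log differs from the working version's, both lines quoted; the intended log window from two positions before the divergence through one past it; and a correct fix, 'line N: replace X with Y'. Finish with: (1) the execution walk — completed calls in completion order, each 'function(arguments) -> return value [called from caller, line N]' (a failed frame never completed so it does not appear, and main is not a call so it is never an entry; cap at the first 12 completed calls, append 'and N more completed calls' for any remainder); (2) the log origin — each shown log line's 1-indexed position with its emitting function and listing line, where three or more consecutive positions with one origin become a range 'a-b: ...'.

Answer: the defect is in main at line 48.
The tell: The logs agree in full; only the final output differs.
Call chain: main -> merge_totals(1, 3) (called at line 47).
First divergence: none; the two logs match at every position.
Execution walk:
  trim_outliers([12, 2, 1, 2, 12]) -> 29  [called from update_gauge, line 26]
  verify_load([12, 2, 1, 2, 12], 2) -> 24  [called from update_gauge, line 27]
  update_gauge([12, 2, 1, 2, 12], 2) -> 1  [called from main, line 45]
  merge_totals(1, 3) -> 18  [called from main, line 47]
Log line origins:
  1: emitted by main (line 44)
  2: emitted by trim_outliers (line 2)
  3-7: emitted by trim_outliers (line 6)
  8: emitted by trim_outliers (line 7)
  9: emitted by verify_load (line 11)
  10: emitted by verify_load (line 16)
  11: emitted by update_gauge (line 28)
  12: emitted by main (line 46)
  13: emitted by merge_totals (line 33)
A correct fix: line 48: replace `slot` with `base`.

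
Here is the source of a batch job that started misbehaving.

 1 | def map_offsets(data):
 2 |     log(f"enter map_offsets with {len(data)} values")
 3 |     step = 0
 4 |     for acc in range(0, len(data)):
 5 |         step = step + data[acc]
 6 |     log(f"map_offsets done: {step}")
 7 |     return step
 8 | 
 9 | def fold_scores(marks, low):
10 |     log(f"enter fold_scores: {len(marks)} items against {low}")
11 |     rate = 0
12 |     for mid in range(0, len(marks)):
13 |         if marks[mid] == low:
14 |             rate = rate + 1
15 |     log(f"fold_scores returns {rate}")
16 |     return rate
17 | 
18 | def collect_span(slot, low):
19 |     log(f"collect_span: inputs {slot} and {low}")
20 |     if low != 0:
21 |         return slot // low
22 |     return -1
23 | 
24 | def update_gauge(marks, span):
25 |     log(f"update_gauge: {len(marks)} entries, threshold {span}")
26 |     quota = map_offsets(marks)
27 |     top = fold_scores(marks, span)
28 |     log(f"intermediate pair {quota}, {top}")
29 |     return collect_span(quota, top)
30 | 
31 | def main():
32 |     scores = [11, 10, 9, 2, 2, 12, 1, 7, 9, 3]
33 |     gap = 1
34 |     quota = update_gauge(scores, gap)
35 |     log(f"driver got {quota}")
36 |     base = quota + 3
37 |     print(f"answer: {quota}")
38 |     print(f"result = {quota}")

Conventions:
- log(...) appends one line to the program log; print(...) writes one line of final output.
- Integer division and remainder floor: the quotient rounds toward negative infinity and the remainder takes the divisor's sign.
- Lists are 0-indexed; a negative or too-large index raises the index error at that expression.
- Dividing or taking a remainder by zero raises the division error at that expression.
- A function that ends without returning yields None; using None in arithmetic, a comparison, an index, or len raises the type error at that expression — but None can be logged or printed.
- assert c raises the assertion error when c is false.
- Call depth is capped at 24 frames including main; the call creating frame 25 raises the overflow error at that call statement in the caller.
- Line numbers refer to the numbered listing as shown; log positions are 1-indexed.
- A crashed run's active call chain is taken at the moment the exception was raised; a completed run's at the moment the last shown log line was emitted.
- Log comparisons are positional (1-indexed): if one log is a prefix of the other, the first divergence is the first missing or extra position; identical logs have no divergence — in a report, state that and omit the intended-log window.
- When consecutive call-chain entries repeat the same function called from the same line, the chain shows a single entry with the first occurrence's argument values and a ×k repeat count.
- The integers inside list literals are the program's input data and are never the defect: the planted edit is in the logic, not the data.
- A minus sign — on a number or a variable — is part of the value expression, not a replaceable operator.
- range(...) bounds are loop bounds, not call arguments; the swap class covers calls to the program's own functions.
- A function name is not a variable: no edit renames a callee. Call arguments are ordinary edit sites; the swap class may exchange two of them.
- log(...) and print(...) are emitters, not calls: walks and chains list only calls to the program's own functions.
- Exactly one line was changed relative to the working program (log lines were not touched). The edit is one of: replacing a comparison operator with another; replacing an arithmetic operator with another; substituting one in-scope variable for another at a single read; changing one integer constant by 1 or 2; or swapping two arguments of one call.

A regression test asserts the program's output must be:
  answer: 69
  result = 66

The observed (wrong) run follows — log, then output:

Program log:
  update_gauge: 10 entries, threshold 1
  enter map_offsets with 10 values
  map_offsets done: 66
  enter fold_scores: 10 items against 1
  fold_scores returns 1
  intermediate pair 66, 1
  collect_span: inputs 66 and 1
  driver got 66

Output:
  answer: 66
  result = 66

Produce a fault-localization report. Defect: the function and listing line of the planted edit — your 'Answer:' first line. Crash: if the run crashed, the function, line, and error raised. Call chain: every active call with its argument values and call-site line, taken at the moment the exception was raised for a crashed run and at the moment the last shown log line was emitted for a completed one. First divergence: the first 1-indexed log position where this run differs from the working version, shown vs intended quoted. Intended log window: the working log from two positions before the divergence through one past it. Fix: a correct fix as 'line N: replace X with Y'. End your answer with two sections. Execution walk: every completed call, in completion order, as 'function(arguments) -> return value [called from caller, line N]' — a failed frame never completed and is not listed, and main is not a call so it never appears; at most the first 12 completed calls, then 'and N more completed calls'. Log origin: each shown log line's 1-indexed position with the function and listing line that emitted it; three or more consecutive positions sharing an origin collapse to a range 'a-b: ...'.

Answer: the defect is in main at line 37.
Key fact: No log line changed; the fault shows up purely in the output.
Call chain: main.
First divergence: none (the log streams are identical).
Execution walk:
  map_offsets([11, 10, 9, 2, 2, 12, 1, 7, 9, 3]) -> 66  [called from update_gauge, line 26]
  fold_scores([11, 10, 9, 2, 2, 12, 1, 7, 9, 3], 1) -> 1  [called from update_gauge, line 27]
  collect_span(66, 1) -> 66  [called from update_gauge, line 29]
  update_gauge([11, 10, 9, 2, 2, 12, 1, 7, 9, 3], 1) -> 66  [called from main, line 34]
Log origin:
  1: from update_gauge, line 25
  2: from map_offsets, line 2
  3: from map_offsets, line 6
  4: from fold_scores, line 10
  5: from fold_scores, line 15
  6: from update_gauge, line 28
  7: from collect_span, line 19
  8: from main, line 35
A correct fix: line 37: replace `quota` with `base`.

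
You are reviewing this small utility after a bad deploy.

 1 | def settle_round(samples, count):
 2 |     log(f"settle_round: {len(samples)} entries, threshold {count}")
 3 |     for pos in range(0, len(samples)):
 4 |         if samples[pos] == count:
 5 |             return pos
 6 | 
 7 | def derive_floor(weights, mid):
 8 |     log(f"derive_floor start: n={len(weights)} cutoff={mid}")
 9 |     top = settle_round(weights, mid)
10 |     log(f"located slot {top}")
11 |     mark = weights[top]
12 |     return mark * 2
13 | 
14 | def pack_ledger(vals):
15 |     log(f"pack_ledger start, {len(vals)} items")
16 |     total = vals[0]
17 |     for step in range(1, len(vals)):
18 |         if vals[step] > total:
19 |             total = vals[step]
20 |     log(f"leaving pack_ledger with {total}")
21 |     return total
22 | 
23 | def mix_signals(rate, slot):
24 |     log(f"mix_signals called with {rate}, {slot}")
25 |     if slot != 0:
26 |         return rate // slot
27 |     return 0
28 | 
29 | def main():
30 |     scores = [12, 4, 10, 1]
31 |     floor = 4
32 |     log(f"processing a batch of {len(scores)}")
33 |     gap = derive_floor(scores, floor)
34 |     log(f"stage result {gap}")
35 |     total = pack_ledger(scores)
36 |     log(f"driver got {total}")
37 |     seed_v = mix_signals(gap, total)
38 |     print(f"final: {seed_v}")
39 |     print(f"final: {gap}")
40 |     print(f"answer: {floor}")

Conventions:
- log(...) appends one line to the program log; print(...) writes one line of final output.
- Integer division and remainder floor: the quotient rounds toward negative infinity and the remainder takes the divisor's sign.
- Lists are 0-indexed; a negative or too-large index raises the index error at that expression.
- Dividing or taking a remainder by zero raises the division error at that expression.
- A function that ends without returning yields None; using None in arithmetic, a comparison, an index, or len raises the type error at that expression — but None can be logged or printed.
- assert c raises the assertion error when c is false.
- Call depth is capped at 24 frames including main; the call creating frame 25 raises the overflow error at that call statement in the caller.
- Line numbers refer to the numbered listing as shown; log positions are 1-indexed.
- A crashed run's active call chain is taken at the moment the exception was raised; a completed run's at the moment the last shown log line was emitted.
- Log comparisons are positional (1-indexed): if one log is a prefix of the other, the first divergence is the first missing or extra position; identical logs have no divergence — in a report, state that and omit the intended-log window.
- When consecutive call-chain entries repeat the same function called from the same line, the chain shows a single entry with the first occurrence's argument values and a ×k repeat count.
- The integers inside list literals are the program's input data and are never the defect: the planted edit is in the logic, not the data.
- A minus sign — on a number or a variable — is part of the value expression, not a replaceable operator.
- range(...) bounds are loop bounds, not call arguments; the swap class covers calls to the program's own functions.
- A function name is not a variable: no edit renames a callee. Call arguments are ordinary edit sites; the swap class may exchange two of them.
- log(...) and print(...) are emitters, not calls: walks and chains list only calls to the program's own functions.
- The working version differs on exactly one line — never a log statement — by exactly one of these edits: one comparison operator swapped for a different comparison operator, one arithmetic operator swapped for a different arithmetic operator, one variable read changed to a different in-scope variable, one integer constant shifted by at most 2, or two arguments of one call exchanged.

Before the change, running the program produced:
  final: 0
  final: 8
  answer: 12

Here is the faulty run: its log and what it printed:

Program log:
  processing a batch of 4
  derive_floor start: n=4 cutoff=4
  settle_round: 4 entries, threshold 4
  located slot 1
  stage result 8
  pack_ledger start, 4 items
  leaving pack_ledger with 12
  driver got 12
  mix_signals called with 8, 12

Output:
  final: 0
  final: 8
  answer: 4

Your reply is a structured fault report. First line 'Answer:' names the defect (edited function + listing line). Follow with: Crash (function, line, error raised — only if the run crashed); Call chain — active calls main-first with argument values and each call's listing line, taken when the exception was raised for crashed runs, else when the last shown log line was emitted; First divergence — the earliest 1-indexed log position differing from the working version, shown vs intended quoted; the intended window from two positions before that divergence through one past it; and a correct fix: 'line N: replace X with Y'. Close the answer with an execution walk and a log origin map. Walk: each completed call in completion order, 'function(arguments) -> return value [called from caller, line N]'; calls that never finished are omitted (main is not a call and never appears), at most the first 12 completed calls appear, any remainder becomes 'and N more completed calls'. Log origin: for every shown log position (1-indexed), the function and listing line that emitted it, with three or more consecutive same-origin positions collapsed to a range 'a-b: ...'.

Answer: the defect is in main at line 40.
The tell: Every logged value matches the working version; the printed result is what differs.
Call chain: main -> mix_signals(8, 12) (called at line 37).
First divergence: none; the two logs match at every position.
Execution walk:
  settle_round([12, 4, 10, 1], 4) -> 1  [called from derive_floor, line 9]
  derive_floor([12, 4, 10, 1], 4) -> 8  [called from main, line 33]
  pack_ledger([12, 4, 10, 1]) -> 12  [called from main, line 35]
  mix_signals(8, 12) -> 0  [called from main, line 37]
Log line origins:
  1: emitted by main (line 32)
  2: emitted by derive_floor (line 8)
  3: emitted by settle_round (line 2)
  4: emitted by derive_floor (line 10)
  5: emitted by main (line 34)
  6: emitted by pack_ledger (line 15)
  7: emitted by pack_ledger (line 20)
  8: emitted by main (line 36)
  9: emitted by mix_signals (line 24)
A correct fix: line 40: replace `floor` with `total`.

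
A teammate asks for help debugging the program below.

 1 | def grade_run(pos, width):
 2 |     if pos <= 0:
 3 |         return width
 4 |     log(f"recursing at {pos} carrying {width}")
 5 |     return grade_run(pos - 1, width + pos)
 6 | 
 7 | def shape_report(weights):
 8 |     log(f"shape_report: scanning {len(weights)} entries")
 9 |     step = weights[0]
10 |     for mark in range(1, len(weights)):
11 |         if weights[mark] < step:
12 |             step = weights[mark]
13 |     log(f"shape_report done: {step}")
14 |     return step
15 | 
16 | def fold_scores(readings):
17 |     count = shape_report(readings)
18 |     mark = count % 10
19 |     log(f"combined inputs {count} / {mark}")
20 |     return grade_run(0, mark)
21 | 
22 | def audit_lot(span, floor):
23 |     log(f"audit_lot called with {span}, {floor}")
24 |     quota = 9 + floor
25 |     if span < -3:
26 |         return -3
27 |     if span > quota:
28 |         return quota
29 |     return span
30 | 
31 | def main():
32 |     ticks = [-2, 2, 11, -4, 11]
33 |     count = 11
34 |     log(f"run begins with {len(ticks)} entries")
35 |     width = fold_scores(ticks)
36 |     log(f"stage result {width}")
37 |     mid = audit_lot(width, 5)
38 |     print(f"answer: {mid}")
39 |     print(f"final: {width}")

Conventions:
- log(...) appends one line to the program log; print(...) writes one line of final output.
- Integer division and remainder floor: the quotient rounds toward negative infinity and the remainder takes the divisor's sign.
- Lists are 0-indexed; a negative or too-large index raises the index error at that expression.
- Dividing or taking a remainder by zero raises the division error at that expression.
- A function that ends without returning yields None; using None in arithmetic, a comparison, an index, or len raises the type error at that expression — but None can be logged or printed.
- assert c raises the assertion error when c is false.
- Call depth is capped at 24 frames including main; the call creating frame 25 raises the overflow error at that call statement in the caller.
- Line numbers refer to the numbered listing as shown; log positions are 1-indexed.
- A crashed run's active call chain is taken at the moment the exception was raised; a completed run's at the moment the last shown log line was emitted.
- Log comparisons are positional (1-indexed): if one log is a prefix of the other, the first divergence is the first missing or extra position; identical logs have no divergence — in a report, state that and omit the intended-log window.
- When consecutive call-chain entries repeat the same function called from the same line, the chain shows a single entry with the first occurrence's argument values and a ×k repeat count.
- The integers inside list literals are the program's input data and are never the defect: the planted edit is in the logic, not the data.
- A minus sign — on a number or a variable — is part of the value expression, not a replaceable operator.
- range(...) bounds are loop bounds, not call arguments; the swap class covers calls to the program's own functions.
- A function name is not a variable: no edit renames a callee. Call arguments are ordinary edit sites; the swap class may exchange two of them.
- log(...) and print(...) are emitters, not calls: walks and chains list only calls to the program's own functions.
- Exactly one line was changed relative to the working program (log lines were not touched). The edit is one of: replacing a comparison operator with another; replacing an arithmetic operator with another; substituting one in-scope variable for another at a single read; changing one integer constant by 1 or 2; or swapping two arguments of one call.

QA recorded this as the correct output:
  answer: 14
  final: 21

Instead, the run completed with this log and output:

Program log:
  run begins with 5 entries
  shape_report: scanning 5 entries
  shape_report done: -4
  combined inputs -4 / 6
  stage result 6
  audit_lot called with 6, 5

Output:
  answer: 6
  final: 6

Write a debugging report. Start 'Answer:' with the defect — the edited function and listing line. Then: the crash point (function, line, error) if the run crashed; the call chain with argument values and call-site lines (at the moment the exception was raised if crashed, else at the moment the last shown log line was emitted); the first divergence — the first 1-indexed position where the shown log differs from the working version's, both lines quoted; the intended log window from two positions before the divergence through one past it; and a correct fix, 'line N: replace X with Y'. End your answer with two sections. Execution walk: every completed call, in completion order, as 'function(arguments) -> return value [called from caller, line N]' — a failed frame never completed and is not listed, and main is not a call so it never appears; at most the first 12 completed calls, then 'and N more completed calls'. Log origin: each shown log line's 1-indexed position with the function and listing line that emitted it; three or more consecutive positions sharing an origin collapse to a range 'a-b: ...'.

Answer: the defect is in fold_scores at line 20.
Key observation: The earliest visible damage is log position 5 — 'stage result 6' rather than the intended 'recursing at 6 carrying 0'.
Call chain: main -> audit_lot(6, 5) (called at line 37).
First divergence: position 5; shown 'stage result 6' vs intended 'recursing at 6 carrying 0'.
Intended log window:
  3: shape_report done: -4
  4: combined inputs -4 / 6
  5: recursing at 6 carrying 0
  6: recursing at 5 carrying 6
Execution walk:
  shape_report([-2, 2, 11, -4, 11]) -> -4  [called from fold_scores, line 17]
  grade_run(0, 6) -> 6  [called from fold_scores, line 20]
  fold_scores([-2, 2, 11, -4, 11]) -> 6  [called from main, line 35]
  audit_lot(6, 5) -> 6  [called from main, line 37]
Log line origins:
  1: from main, line 34
  2: from shape_report, line 8
  3: from shape_report, line 13
  4: from fold_scores, line 19
  5: from main, line 36
  6: from audit_lot, line 23
A correct fix: line 20: replace `grade_run(0, mark)` with `grade_run(mark, 0)`.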